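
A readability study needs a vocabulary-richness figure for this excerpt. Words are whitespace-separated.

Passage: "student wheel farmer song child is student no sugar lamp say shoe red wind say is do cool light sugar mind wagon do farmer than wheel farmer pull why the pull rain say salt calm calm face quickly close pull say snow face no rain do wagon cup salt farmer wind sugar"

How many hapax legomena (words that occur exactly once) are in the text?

15

Frequencies: farmer:4, say:4, sugar:3, do:3, pull:3, student:2, wheel:2, is:2, no:2, wind:2, wagon:2, rain:2, salt:2, calm:2, face:2, song:1, child:1, lamp:1, shoe:1, red:1, … (10 more, each freq 1)
Hapax (freq=1): child, close, cool, cup, lamp, light, mind, quickly, red, shoe, snow, song, than, the, why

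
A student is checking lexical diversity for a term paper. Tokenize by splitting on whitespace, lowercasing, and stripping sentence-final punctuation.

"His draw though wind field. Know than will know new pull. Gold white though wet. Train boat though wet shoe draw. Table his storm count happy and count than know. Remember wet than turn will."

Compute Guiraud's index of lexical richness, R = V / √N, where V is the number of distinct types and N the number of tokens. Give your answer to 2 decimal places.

3.89

N = 35, V = 23.
√N = 5.916080
R = 23 / 5.916080 = 3.89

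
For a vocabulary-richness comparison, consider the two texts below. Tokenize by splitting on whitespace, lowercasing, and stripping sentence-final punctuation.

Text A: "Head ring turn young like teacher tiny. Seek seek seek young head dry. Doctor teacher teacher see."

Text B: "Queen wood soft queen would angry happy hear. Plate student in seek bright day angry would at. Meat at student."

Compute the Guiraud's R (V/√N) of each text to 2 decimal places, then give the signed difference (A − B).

-0.68

A: V=11, N=17, R=2.67
B: V=15, N=20, R=3.35
Difference = 2.67 − 3.35 = -0.68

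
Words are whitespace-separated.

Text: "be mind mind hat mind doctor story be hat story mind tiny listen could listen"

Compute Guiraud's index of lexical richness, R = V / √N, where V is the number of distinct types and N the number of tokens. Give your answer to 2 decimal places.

2.07

N = 15, V = 8.
√N = 3.872983
R = 8 / 3.872983 = 2.07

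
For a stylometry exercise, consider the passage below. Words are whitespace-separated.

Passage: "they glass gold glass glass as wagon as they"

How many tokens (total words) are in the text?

9

Tokens: they, glass, gold, glass, glass, as, wagon, as, they
N = 9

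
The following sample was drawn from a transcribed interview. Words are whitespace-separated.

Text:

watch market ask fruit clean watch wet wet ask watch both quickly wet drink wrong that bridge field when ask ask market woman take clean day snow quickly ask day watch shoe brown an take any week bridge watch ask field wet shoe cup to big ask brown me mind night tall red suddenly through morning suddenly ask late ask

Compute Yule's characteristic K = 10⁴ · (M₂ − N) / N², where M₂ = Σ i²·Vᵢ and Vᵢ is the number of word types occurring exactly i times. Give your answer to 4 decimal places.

Frequencies: ask:9, watch:5, wet:4, market:2, clean:2, quickly:2, bridge:2, field:2, take:2, day:2, shoe:2, brown:2, suddenly:2, fruit:1, both:1, drink:1, wrong:1, that:1, when:1, woman:1, … (15 more, each freq 1)
N = 60. Frequency spectrum: V_1=22, V_2=10, V_4=1, V_5=1, V_9=1
M₂ = 1²·22 + 2²·10 + 4²·1 + 5²·1 + 9²·1 = 184
K = 10000 × (184 − 60) / 60² = 344.4444

344.4444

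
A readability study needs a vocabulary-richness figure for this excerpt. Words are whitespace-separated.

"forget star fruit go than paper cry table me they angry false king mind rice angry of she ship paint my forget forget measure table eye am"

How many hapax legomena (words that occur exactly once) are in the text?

20

Frequencies: forget:3, table:2, angry:2, star:1, fruit:1, go:1, than:1, paper:1, cry:1, me:1, they:1, false:1, king:1, mind:1, rice:1, of:1, she:1, ship:1, paint:1, my:1, … (3 more, each freq 1)
Hapax (freq=1): am, cry, eye, false, fruit, go, king, me, measure, mind, my, of, paint, paper, rice, she, ship, star, than, they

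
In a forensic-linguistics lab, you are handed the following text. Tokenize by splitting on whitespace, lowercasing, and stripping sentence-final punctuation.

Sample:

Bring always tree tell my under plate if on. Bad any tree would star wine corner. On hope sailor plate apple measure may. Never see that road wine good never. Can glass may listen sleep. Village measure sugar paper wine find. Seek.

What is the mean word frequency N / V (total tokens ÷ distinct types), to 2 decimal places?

1.24

N = 42 tokens, V = 34 types.
Mean frequency = N / V = 42 / 34 = 1.24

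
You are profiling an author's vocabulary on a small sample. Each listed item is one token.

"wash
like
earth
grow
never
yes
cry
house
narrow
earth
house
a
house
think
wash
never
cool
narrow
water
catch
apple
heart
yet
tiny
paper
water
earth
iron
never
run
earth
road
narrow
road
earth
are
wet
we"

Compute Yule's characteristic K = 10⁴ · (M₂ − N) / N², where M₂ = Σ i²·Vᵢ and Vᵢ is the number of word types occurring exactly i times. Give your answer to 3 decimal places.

304.709

Frequencies: earth:5, never:3, house:3, narrow:3, wash:2, water:2, road:2, like:1, grow:1, yes:1, cry:1, a:1, think:1, cool:1, catch:1, apple:1, heart:1, yet:1, tiny:1, paper:1, … (5 more, each freq 1)
N = 38. Frequency spectrum: V_1=18, V_2=3, V_3=3, V_5=1
M₂ = 1²·18 + 2²·3 + 3²·3 + 5²·1 = 82
K = 10000 × (82 − 38) / 38² = 304.709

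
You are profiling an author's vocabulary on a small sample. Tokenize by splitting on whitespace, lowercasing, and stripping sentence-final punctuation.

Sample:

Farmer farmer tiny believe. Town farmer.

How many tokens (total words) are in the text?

Tokens: farmer, farmer, tiny, believe, town, farmer
N = 6

6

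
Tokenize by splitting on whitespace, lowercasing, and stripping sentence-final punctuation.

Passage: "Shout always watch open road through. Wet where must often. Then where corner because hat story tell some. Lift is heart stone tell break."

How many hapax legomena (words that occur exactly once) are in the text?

20

Frequencies: where:2, tell:2, shout:1, always:1, watch:1, open:1, road:1, through:1, wet:1, must:1, often:1, then:1, corner:1, because:1, hat:1, story:1, some:1, lift:1, is:1, heart:1, … (2 more, each freq 1)
Hapax (freq=1): always, because, break, corner, hat, heart, is, lift, must, often, open, road, shout, some, stone, story, then, through, watch, wet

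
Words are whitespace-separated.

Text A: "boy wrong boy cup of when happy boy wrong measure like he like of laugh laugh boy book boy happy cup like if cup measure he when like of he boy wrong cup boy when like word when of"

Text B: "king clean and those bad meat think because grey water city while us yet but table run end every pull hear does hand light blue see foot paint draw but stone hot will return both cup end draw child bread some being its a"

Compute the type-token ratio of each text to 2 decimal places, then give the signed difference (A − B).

TTR(A) = 13/39 = 0.33
TTR(B) = 41/44 = 0.93
Difference = 0.33 − 0.93 = -0.60

-0.60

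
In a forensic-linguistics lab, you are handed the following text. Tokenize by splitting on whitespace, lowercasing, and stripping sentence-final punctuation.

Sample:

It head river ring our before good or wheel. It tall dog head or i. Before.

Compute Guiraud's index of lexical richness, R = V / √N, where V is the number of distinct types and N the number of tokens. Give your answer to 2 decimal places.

N = 16, V = 12.
√N = 4.000000
R = 12 / 4.000000 = 3.00

3.00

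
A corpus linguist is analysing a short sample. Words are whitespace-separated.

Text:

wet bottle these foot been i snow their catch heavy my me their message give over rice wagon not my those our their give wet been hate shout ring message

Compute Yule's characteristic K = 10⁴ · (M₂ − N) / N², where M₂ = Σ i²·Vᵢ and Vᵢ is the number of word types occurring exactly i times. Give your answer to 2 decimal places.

Frequencies: their:3, wet:2, been:2, my:2, message:2, give:2, bottle:1, these:1, foot:1, i:1, snow:1, catch:1, heavy:1, me:1, over:1, rice:1, wagon:1, not:1, those:1, our:1, … (3 more, each freq 1)
N = 30. Frequency spectrum: V_1=17, V_2=5, V_3=1
M₂ = 1²·17 + 2²·5 + 3²·1 = 46
K = 10000 × (46 − 30) / 30² = 177.78

177.78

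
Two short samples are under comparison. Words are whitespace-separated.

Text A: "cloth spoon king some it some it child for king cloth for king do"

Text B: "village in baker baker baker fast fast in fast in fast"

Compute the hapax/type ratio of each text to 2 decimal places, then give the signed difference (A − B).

A: hapax=3, V=8, ratio=0.38
B: hapax=1, V=4, ratio=0.25
Difference = 0.38 − 0.25 = 0.13

0.13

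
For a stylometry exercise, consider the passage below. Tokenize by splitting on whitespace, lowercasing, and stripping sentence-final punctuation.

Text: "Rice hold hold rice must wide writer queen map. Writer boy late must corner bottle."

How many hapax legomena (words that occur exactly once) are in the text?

7

Frequencies: rice:2, hold:2, must:2, writer:2, wide:1, queen:1, map:1, boy:1, late:1, corner:1, bottle:1
Hapax (freq=1): bottle, boy, corner, late, map, queen, wide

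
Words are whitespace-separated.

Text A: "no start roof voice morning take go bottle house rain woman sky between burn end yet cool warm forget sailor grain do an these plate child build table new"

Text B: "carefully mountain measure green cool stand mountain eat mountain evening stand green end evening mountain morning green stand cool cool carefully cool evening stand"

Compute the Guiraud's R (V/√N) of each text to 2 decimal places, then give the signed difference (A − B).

A: V=29, N=29, R=5.39
B: V=10, N=24, R=2.04
Difference = 5.39 − 2.04 = 3.35

3.35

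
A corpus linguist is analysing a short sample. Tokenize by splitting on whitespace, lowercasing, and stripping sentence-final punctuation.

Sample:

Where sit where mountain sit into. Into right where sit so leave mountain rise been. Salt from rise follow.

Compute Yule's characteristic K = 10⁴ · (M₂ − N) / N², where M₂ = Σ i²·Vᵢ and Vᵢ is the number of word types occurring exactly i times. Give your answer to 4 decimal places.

Frequencies: where:3, sit:3, mountain:2, into:2, rise:2, right:1, so:1, leave:1, been:1, salt:1, from:1, follow:1
N = 19. Frequency spectrum: V_1=7, V_2=3, V_3=2
M₂ = 1²·7 + 2²·3 + 3²·2 = 37
K = 10000 × (37 − 19) / 19² = 498.6150

498.6150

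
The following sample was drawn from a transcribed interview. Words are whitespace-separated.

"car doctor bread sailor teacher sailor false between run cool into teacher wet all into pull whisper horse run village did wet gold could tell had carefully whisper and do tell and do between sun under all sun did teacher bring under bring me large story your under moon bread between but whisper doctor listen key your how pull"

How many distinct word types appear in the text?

36

Distinct types: {all, and, between, bread, bring, but, car, carefully, cool, could, did, do, doctor, false, gold, had, horse, how, into, key, large, listen, me, moon, pull, run, sailor, story, sun, teacher, tell, under, village, wet, whisper, your}
V = 36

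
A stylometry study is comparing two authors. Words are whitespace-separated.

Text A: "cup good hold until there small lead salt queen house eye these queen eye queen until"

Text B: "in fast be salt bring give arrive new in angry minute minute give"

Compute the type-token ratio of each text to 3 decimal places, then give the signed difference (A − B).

TTR(A) = 12/16 = 0.750
TTR(B) = 10/13 = 0.769
Difference = 0.750 − 0.769 = -0.019

-0.019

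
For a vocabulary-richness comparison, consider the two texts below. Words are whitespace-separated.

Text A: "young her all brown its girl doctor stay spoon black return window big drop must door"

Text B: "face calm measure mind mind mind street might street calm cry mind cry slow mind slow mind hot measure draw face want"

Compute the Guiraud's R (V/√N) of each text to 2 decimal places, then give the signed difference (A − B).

A: V=16, N=16, R=4.00
B: V=11, N=22, R=2.35
Difference = 4.00 − 2.35 = 1.65

1.65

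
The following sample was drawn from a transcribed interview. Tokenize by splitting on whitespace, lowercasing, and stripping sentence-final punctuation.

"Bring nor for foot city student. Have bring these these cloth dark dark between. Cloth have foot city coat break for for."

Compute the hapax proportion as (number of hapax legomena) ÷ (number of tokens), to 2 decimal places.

0.23

Frequencies: for:3, bring:2, foot:2, city:2, have:2, these:2, cloth:2, dark:2, nor:1, student:1, between:1, coat:1, break:1
Hapax count = 5; token count = 22.
Ratio = 5 / 22 = 0.23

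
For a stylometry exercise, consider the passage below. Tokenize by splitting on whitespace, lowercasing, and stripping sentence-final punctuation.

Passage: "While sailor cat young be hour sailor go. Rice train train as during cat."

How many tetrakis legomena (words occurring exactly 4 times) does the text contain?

0

Frequencies: sailor:2, cat:2, train:2, while:1, young:1, be:1, hour:1, go:1, rice:1, as:1, during:1
Words with frequency 4: (none)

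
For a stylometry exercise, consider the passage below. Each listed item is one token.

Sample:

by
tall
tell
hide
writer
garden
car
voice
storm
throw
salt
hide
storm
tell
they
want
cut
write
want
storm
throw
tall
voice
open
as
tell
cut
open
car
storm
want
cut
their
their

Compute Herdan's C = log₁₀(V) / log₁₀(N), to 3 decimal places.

0.820

N = 34, V = 18.
log₁₀(V) = 1.255273, log₁₀(N) = 1.531479
C = 1.255273 / 1.531479 = 0.820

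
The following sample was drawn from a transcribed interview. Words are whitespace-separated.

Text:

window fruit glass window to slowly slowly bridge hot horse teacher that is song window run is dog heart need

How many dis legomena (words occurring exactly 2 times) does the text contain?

2

Frequencies: window:3, slowly:2, is:2, fruit:1, glass:1, to:1, bridge:1, hot:1, horse:1, teacher:1, that:1, song:1, run:1, dog:1, heart:1, need:1
Words with frequency 2: is, slowly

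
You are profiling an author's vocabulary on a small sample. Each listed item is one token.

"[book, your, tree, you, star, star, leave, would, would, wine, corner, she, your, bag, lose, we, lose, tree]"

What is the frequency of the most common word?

2

Frequencies: your:2, tree:2, star:2, would:2, lose:2, book:1, you:1, leave:1, wine:1, corner:1, she:1, bag:1, we:1
Most common: 'your' with frequency 2.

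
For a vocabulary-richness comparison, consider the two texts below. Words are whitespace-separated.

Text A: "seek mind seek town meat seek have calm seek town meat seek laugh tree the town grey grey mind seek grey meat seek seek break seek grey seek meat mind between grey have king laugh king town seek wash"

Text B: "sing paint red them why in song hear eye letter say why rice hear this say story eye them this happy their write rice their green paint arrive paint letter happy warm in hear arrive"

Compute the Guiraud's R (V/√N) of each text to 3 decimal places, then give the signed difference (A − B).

A: V=14, N=39, R=2.242
B: V=20, N=35, R=3.381
Difference = 2.242 − 3.381 = -1.139

-1.139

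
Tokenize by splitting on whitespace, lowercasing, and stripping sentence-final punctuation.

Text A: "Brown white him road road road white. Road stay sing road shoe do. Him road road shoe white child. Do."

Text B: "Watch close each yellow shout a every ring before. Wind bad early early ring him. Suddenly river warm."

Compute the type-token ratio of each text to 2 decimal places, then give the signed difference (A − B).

TTR(A) = 9/20 = 0.45
TTR(B) = 16/18 = 0.89
Difference = 0.45 − 0.89 = -0.44

-0.44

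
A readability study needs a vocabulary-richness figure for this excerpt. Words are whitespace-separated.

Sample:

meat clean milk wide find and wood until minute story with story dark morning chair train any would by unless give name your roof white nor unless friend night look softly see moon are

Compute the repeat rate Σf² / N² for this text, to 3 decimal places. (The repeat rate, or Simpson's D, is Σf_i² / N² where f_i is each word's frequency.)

Frequencies: story:2, unless:2, meat:1, clean:1, milk:1, wide:1, find:1, and:1, wood:1, until:1, minute:1, with:1, dark:1, morning:1, chair:1, train:1, any:1, would:1, by:1, give:1, … (12 more, each freq 1)
Σf² = 38; N² = 1156
Repeat rate = 38 / 1156 = 0.033

0.033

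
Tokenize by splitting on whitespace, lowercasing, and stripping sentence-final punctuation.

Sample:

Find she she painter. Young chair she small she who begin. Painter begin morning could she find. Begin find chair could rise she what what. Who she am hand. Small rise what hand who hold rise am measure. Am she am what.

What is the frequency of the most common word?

8

Frequencies: she:8, what:4, am:4, find:3, who:3, begin:3, rise:3, painter:2, chair:2, small:2, could:2, hand:2, young:1, morning:1, hold:1, measure:1
Most common: 'she' with frequency 8.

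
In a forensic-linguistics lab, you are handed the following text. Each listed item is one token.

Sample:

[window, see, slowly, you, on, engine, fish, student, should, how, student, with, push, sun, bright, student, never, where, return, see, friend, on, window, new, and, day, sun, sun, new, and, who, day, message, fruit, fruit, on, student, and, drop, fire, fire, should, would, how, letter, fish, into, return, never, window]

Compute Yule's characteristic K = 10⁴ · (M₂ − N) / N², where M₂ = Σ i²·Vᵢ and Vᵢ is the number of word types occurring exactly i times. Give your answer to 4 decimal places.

224.0000

Frequencies: student:4, window:3, on:3, sun:3, and:3, see:2, fish:2, should:2, how:2, never:2, return:2, new:2, day:2, fruit:2, fire:2, slowly:1, you:1, engine:1, with:1, push:1, … (9 more, each freq 1)
N = 50. Frequency spectrum: V_1=14, V_2=10, V_3=4, V_4=1
M₂ = 1²·14 + 2²·10 + 3²·4 + 4²·1 = 106
K = 10000 × (106 − 50) / 50² = 224.0000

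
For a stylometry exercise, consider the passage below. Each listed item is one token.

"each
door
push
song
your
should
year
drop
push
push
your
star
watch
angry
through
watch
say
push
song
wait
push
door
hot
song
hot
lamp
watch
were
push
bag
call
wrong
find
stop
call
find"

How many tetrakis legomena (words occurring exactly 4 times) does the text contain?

Frequencies: push:6, song:3, watch:3, door:2, your:2, hot:2, call:2, find:2, each:1, should:1, year:1, drop:1, star:1, angry:1, through:1, say:1, wait:1, lamp:1, were:1, bag:1, … (2 more, each freq 1)
Words with frequency 4: (none)

0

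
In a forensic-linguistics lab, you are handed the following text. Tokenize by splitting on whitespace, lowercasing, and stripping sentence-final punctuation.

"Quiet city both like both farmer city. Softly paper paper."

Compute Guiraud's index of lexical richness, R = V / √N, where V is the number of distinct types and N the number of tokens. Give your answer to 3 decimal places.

2.214

N = 10, V = 7.
√N = 3.162278
R = 7 / 3.162278 = 2.214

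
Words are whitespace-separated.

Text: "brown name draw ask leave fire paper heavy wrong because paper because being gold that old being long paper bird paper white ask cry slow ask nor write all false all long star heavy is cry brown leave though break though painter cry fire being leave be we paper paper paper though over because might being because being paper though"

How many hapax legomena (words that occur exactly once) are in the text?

20

Frequencies: paper:8, being:5, because:4, though:4, ask:3, leave:3, cry:3, brown:2, fire:2, heavy:2, long:2, all:2, name:1, draw:1, wrong:1, gold:1, that:1, old:1, bird:1, white:1, … (12 more, each freq 1)
Hapax (freq=1): be, bird, break, draw, false, gold, is, might, name, nor, old, over, painter, slow, star, that, we, white, write, wrong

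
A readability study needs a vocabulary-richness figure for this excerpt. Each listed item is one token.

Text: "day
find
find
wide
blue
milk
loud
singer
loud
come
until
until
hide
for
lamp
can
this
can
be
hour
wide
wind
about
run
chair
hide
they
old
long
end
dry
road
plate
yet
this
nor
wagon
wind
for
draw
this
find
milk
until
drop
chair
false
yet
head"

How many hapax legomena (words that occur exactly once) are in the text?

Frequencies: find:3, until:3, this:3, wide:2, milk:2, loud:2, hide:2, for:2, can:2, wind:2, chair:2, yet:2, day:1, blue:1, singer:1, come:1, lamp:1, be:1, hour:1, about:1, … (14 more, each freq 1)
Hapax (freq=1): about, be, blue, come, day, draw, drop, dry, end, false, head, hour, lamp, long, nor, old, plate, road, run, singer, they, wagon

22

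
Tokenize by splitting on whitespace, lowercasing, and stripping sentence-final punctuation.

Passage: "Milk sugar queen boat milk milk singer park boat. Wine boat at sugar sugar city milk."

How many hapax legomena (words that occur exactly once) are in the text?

6

Frequencies: milk:4, sugar:3, boat:3, queen:1, singer:1, park:1, wine:1, at:1, city:1
Hapax (freq=1): at, city, park, queen, singer, wine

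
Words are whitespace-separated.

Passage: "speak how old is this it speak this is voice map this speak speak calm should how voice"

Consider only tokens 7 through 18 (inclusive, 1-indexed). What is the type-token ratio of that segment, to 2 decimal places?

Segment tokens 7–18: speak, this, is, voice, map, this, speak, speak, calm, should, how, voice
Segment N = 12, segment V = 8.
TTR = 8 / 12 = 0.67

0.67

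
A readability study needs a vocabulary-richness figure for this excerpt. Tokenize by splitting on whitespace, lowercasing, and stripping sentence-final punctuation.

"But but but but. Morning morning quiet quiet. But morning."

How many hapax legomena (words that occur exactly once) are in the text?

Frequencies: but:5, morning:3, quiet:2
Hapax (freq=1): (none)

0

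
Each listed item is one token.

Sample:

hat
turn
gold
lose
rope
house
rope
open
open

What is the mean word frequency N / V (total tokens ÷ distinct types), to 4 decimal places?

1.2857

N = 9 tokens, V = 7 types.
Mean frequency = N / V = 9 / 7 = 1.2857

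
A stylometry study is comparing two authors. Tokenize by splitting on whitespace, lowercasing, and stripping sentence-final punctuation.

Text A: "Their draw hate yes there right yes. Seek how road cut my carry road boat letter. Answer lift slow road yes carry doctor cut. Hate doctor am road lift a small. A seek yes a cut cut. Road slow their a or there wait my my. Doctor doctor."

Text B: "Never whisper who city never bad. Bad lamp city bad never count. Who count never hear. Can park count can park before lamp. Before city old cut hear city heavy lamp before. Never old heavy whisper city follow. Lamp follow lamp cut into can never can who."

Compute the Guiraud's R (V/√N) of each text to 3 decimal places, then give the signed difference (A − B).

0.986

A: V=23, N=48, R=3.320
B: V=16, N=47, R=2.334
Difference = 3.320 − 2.334 = 0.986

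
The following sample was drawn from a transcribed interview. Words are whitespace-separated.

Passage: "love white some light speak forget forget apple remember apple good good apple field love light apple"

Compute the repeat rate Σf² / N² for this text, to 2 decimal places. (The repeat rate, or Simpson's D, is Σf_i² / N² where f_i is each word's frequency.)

0.13

Frequencies: apple:4, love:2, light:2, forget:2, good:2, white:1, some:1, speak:1, remember:1, field:1
Σf² = 37; N² = 289
Repeat rate = 37 / 289 = 0.13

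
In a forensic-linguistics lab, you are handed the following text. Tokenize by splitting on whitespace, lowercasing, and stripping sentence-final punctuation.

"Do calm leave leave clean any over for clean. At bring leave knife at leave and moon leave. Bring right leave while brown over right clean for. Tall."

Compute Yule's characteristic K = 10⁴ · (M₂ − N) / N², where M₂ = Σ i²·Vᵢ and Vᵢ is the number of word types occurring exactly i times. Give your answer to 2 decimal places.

Frequencies: leave:6, clean:3, over:2, for:2, at:2, bring:2, right:2, do:1, calm:1, any:1, knife:1, and:1, moon:1, while:1, brown:1, tall:1
N = 28. Frequency spectrum: V_1=9, V_2=5, V_3=1, V_6=1
M₂ = 1²·9 + 2²·5 + 3²·1 + 6²·1 = 74
K = 10000 × (74 − 28) / 28² = 586.73

586.73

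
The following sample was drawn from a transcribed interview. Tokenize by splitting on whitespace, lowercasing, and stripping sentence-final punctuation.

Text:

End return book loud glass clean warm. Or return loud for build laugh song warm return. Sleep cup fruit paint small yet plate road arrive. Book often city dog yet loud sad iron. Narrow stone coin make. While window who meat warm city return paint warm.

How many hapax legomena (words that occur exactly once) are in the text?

27

Frequencies: return:4, warm:4, loud:3, book:2, paint:2, yet:2, city:2, end:1, glass:1, clean:1, or:1, for:1, build:1, laugh:1, song:1, sleep:1, cup:1, fruit:1, small:1, plate:1, … (14 more, each freq 1)
Hapax (freq=1): arrive, build, clean, coin, cup, dog, end, for, fruit, glass, iron, laugh, make, meat, narrow, often, or, plate, road, sad, sleep, small, song, stone, while, who, window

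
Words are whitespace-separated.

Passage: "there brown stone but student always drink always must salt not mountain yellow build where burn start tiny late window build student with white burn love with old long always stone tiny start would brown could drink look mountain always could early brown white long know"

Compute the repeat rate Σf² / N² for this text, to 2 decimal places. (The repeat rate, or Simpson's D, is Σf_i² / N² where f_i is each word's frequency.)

0.04

Frequencies: always:4, brown:3, stone:2, student:2, drink:2, mountain:2, build:2, burn:2, start:2, tiny:2, with:2, white:2, long:2, could:2, there:1, but:1, must:1, salt:1, not:1, yellow:1, … (9 more, each freq 1)
Σf² = 88; N² = 2116
Repeat rate = 88 / 2116 = 0.04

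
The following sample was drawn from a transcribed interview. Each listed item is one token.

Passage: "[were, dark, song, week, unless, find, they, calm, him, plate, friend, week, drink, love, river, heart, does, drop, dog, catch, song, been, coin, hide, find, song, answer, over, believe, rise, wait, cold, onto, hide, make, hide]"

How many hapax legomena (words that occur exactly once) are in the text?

Frequencies: song:3, hide:3, week:2, find:2, were:1, dark:1, unless:1, they:1, calm:1, him:1, plate:1, friend:1, drink:1, love:1, river:1, heart:1, does:1, drop:1, dog:1, catch:1, … (10 more, each freq 1)
Hapax (freq=1): answer, been, believe, calm, catch, coin, cold, dark, does, dog, drink, drop, friend, heart, him, love, make, onto, over, plate, rise, river, they, unless, wait, were

26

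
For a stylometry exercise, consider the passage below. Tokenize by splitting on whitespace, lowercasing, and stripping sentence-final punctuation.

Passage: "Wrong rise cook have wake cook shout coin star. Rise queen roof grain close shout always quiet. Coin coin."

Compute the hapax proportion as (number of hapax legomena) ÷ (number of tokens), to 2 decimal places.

Frequencies: coin:3, rise:2, cook:2, shout:2, wrong:1, have:1, wake:1, star:1, queen:1, roof:1, grain:1, close:1, always:1, quiet:1
Hapax count = 10; token count = 19.
Ratio = 10 / 19 = 0.53

0.53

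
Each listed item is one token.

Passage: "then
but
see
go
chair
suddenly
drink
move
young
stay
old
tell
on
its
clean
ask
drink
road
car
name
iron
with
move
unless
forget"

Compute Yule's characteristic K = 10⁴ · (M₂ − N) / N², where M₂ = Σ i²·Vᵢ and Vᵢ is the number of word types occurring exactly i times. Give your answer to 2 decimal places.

Frequencies: drink:2, move:2, then:1, but:1, see:1, go:1, chair:1, suddenly:1, young:1, stay:1, old:1, tell:1, on:1, its:1, clean:1, ask:1, road:1, car:1, name:1, iron:1, … (3 more, each freq 1)
N = 25. Frequency spectrum: V_1=21, V_2=2
M₂ = 1²·21 + 2²·2 = 29
K = 10000 × (29 − 25) / 25² = 64.00

64.00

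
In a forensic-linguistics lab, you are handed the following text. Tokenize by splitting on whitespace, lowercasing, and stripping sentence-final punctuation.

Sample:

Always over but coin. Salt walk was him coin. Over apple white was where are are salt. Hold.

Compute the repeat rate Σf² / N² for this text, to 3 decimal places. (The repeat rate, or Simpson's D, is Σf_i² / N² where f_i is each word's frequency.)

Frequencies: over:2, coin:2, salt:2, was:2, are:2, always:1, but:1, walk:1, him:1, apple:1, white:1, where:1, hold:1
Σf² = 28; N² = 324
Repeat rate = 28 / 324 = 0.086

0.086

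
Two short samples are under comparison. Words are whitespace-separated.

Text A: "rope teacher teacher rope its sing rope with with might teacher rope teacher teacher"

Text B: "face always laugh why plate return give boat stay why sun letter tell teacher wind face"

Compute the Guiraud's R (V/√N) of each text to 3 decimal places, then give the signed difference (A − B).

-1.896

A: V=6, N=14, R=1.604
B: V=14, N=16, R=3.500
Difference = 1.604 − 3.500 = -1.896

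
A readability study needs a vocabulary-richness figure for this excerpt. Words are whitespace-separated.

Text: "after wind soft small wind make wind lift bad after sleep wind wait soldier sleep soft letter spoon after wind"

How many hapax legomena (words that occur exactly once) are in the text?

Frequencies: wind:5, after:3, soft:2, sleep:2, small:1, make:1, lift:1, bad:1, wait:1, soldier:1, letter:1, spoon:1
Hapax (freq=1): bad, letter, lift, make, small, soldier, spoon, wait

8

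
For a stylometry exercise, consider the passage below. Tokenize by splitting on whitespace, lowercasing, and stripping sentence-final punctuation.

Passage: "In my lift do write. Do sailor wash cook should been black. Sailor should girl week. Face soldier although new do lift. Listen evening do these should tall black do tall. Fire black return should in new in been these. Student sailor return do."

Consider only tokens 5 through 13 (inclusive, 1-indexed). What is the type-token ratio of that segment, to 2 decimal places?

Segment tokens 5–13: write, do, sailor, wash, cook, should, been, black, sailor
Segment N = 9, segment V = 8.
TTR = 8 / 9 = 0.89

0.89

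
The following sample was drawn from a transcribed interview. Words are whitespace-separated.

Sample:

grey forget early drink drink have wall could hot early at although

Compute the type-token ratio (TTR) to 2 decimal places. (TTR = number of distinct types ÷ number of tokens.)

N = 12 tokens, V = 10 types.
TTR = V / N = 10 / 12 = 0.83

0.83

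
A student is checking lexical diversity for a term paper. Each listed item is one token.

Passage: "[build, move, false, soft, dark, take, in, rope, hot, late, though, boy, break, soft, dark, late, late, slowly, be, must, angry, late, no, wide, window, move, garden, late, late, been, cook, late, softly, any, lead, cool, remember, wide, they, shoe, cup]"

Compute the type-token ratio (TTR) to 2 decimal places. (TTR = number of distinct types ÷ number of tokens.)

N = 41 tokens, V = 31 types.
TTR = V / N = 31 / 41 = 0.76

0.76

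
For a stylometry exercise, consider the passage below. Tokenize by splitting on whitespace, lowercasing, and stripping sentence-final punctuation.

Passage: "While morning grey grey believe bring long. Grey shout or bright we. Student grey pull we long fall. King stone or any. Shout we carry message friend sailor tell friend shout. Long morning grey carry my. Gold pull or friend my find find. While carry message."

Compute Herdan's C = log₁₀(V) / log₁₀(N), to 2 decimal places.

N = 46, V = 24.
log₁₀(V) = 1.380211, log₁₀(N) = 1.662758
C = 1.380211 / 1.662758 = 0.83

0.83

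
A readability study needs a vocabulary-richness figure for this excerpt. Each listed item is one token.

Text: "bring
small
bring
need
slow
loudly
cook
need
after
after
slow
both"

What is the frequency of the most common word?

2

Frequencies: bring:2, need:2, slow:2, after:2, small:1, loudly:1, cook:1, both:1
Most common: 'bring' with frequency 2.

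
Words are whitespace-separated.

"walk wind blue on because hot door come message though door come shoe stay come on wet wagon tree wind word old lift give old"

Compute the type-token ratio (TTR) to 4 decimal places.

0.7600

N = 25 tokens, V = 19 types.
TTR = V / N = 19 / 25 = 0.7600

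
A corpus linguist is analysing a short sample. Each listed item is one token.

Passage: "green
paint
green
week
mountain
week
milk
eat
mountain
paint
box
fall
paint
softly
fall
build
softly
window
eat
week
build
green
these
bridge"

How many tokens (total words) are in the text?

Tokens: green, paint, green, week, mountain, week, milk, eat, mountain, paint, box, fall, paint, softly, fall, build, softly, window, eat, week, build, green, these, bridge
N = 24

24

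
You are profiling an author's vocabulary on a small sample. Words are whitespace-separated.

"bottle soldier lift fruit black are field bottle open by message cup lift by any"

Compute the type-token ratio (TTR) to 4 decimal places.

0.8000

N = 15 tokens, V = 12 types.
TTR = V / N = 12 / 15 = 0.8000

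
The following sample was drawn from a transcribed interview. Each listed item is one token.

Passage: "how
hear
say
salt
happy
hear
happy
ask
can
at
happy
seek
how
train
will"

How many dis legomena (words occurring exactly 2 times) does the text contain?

2

Frequencies: happy:3, how:2, hear:2, say:1, salt:1, ask:1, can:1, at:1, seek:1, train:1, will:1
Words with frequency 2: hear, how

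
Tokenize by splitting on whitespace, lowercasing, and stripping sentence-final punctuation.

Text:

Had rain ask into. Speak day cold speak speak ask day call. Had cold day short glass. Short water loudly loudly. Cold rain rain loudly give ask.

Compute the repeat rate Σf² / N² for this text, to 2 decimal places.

Frequencies: rain:3, ask:3, speak:3, day:3, cold:3, loudly:3, had:2, short:2, into:1, call:1, glass:1, water:1, give:1
Σf² = 67; N² = 729
Repeat rate = 67 / 729 = 0.09

0.09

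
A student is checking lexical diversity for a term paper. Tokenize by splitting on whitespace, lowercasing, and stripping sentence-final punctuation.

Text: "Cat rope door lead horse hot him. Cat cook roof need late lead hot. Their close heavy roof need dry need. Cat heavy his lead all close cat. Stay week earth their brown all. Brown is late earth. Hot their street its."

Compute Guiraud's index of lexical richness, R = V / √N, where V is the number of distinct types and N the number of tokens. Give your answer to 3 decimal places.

N = 42, V = 24.
√N = 6.480741
R = 24 / 6.480741 = 3.703

3.703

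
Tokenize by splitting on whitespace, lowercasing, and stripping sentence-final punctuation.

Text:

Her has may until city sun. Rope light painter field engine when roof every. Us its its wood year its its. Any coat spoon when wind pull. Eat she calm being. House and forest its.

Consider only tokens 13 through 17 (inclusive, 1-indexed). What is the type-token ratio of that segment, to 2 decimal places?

Segment tokens 13–17: roof, every, us, its, its
Segment N = 5, segment V = 4.
TTR = 4 / 5 = 0.80

0.80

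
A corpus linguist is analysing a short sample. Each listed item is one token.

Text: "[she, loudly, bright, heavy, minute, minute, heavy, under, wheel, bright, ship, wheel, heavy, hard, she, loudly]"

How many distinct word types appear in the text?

Distinct types: {bright, hard, heavy, loudly, minute, she, ship, under, wheel}
V = 9

9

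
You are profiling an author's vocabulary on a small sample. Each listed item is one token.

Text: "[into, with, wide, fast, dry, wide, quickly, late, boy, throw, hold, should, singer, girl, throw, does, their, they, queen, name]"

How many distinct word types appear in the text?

18

Distinct types: {boy, does, dry, fast, girl, hold, into, late, name, queen, quickly, should, singer, their, they, throw, wide, with}
V = 18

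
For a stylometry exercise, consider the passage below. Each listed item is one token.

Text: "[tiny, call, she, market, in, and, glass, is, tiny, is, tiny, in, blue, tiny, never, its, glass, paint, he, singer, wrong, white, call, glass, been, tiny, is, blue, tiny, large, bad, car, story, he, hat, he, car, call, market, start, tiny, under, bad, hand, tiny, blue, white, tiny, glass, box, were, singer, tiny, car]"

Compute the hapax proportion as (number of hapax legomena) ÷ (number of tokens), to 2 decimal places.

Frequencies: tiny:10, glass:4, call:3, is:3, blue:3, he:3, car:3, market:2, in:2, singer:2, white:2, bad:2, she:1, and:1, never:1, its:1, paint:1, wrong:1, been:1, large:1, … (7 more, each freq 1)
Hapax count = 15; token count = 54.
Ratio = 15 / 54 = 0.28

0.28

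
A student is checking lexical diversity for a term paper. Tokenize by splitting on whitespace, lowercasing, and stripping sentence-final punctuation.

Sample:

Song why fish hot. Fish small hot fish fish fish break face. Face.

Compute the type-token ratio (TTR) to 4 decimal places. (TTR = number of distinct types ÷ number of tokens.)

0.5385

N = 13 tokens, V = 7 types.
TTR = V / N = 7 / 13 = 0.5385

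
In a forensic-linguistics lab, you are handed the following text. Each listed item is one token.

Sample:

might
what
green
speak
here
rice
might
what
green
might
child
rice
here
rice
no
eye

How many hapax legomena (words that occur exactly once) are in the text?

Frequencies: might:3, rice:3, what:2, green:2, here:2, speak:1, child:1, no:1, eye:1
Hapax (freq=1): child, eye, no, speak

4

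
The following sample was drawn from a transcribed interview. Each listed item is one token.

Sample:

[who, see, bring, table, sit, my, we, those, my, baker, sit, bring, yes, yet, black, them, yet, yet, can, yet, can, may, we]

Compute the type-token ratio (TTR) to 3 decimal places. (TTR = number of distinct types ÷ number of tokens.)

N = 23 tokens, V = 15 types.
TTR = V / N = 15 / 23 = 0.652

0.652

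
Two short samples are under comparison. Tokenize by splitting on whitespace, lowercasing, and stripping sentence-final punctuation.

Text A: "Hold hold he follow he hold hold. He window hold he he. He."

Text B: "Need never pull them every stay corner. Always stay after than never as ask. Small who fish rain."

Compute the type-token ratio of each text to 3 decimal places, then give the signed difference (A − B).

TTR(A) = 4/13 = 0.308
TTR(B) = 16/18 = 0.889
Difference = 0.308 − 0.889 = -0.581

-0.581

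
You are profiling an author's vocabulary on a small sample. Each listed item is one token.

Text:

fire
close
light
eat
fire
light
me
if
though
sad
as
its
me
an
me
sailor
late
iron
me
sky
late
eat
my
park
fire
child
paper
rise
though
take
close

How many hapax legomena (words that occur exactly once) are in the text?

Frequencies: me:4, fire:3, close:2, light:2, eat:2, though:2, late:2, if:1, sad:1, as:1, its:1, an:1, sailor:1, iron:1, sky:1, my:1, park:1, child:1, paper:1, rise:1, … (1 more, each freq 1)
Hapax (freq=1): an, as, child, if, iron, its, my, paper, park, rise, sad, sailor, sky, take

14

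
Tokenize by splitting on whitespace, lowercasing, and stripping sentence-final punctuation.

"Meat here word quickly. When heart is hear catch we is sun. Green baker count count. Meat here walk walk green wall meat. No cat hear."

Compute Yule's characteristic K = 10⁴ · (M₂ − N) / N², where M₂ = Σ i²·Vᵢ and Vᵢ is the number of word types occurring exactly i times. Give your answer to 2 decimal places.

266.27

Frequencies: meat:3, here:2, is:2, hear:2, green:2, count:2, walk:2, word:1, quickly:1, when:1, heart:1, catch:1, we:1, sun:1, baker:1, wall:1, no:1, cat:1
N = 26. Frequency spectrum: V_1=11, V_2=6, V_3=1
M₂ = 1²·11 + 2²·6 + 3²·1 = 44
K = 10000 × (44 − 26) / 26² = 266.27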